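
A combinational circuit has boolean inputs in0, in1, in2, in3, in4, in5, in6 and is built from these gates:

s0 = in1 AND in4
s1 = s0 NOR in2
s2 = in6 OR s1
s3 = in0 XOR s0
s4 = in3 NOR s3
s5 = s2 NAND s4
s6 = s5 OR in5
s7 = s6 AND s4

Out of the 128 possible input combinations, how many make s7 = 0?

s7 = s6 AND s4 must be 0, so at least one of s6, s4 is 0.
Enumerating the 128 input combinations, 107 give s7 = 0 and 21 give s7 = 1.

107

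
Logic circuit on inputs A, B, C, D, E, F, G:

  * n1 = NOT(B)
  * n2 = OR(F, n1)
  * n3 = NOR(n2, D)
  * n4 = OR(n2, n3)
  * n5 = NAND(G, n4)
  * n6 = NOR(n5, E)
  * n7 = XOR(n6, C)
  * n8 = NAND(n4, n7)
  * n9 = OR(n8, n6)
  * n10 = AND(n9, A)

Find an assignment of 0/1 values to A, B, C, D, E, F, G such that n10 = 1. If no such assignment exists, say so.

n10 = AND(n9, A) must be 1, so both n9 = 1 and A = 1.
n9 = OR(n8, n6) must be 1, so at least one of n8, n6 is 1.
Check with A=1 B=1 C=1 D=0 E=0 F=0 G=1:
n1 = NOT(B) = NOT 1 = 0
n2 = OR(F, n1) = OR(0, 0) = 0
n3 = NOR(n2, D) = NOR(0, 0) = 1
n4 = OR(n2, n3) = OR(0, 1) = 1
n5 = NAND(G, n4) = NAND(1, 1) = 0
n6 = NOR(n5, E) = NOR(0, 0) = 1
n7 = XOR(n6, C) = XOR(1, 1) = 0
n8 = NAND(n4, n7) = NAND(1, 0) = 1
n9 = OR(n8, n6) = OR(1, 1) = 1
n10 = AND(n9, A) = AND(1, 1) = 1
So n10 = 1 as required.

A=1 B=1 C=1 D=0 E=0 F=0 G=1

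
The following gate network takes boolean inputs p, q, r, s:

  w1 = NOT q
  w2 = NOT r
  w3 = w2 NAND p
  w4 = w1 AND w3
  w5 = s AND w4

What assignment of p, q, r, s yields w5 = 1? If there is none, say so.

w5 = s AND w4 must be 1, so both s = 1 and w4 = 1.
Check with p=1, q=0, r=1, s=1:
w1 = NOT q = NOT 0 = 1
w2 = NOT r = NOT 1 = 0
w3 = w2 NAND p = 0 NAND 1 = 1
w4 = w1 AND w3 = 1 AND 1 = 1
w5 = s AND w4 = 1 AND 1 = 1
So w5 = 1 as required.

p=1, q=0, r=1, s=1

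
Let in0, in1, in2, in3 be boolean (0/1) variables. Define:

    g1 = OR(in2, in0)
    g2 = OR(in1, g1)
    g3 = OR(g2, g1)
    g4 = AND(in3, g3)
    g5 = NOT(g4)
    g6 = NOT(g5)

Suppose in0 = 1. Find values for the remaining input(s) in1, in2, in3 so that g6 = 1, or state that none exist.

in1=1, in2=0, in3=1

g6 = NOT(g5) must be 1, so g5 = 0.
g5 = NOT(g4) must be 0, so g4 = 1.
Check with in0 = 1 and in1=1, in2=0, in3=1:
g1 = OR(in2, in0) = OR(0, 1) = 1
g2 = OR(in1, g1) = OR(1, 1) = 1
g3 = OR(g2, g1) = OR(1, 1) = 1
g4 = AND(in3, g3) = AND(1, 1) = 1
g5 = NOT(g4) = NOT 1 = 0
g6 = NOT(g5) = NOT 0 = 1
So g6 = 1.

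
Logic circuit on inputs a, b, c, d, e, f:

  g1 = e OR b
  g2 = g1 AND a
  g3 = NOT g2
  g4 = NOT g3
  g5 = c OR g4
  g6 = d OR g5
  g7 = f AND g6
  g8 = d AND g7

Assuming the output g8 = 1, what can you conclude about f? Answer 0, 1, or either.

1

g8 = d AND g7 must be 1, so both d = 1 and g7 = 1.
Every assignment with g8 = 1 has f = 1; there are 16 such assignment(s).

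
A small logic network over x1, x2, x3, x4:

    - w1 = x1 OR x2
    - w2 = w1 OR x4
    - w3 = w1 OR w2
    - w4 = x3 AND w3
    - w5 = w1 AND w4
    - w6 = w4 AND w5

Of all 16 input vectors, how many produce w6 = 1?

w6 = w4 AND w5 must be 1, so both w4 = 1 and w5 = 1.
w4 = x3 AND w3 must be 1, so both x3 = 1 and w3 = 1.
Satisfying assignments:
  x1=0, x2=1, x3=1, x4=0
  x1=0, x2=1, x3=1, x4=1
  x1=1, x2=0, x3=1, x4=0
  x1=1, x2=0, x3=1, x4=1
  x1=1, x2=1, x3=1, x4=0
  x1=1, x2=1, x3=1, x4=1

6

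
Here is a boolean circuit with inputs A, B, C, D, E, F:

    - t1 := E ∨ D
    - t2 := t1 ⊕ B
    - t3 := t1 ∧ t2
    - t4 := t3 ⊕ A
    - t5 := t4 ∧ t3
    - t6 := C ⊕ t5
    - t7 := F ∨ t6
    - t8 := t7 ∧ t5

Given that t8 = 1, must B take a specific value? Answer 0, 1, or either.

t8 = t7 ∧ t5 must be 1, so both t7 = 1 and t5 = 1.
t7 = F ∨ t6 must be 1, so at least one of F, t6 is 1.
Every assignment with t8 = 1 has B = 0; there are 9 such assignment(s).

0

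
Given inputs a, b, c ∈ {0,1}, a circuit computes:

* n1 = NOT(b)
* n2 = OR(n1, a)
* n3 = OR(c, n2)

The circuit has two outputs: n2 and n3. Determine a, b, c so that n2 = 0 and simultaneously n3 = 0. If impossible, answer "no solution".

Check with a=0, b=1, c=0:
n1 = NOT(b) = NOT 1 = 0
n2 = OR(n1, a) = OR(0, 0) = 0
n3 = OR(c, n2) = OR(0, 0) = 0
So n2 = 0 and n3 = 0.

a=0, b=1, c=0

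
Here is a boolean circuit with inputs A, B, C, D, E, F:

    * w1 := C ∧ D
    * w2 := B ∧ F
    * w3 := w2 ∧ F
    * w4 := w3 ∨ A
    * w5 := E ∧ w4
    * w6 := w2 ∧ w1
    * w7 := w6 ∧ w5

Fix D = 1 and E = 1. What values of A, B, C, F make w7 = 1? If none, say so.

A=0 B=1 C=1 F=1

w7 = w6 ∧ w5 must be 1, so both w6 = 1 and w5 = 1.
w6 = w2 ∧ w1 must be 1, so both w2 = 1 and w1 = 1.
Check with D = 1 and E = 1 and A=0, B=1, C=1, F=1:
w1 = C ∧ D = 1 ∧ 1 = 1
w2 = B ∧ F = 1 ∧ 1 = 1
w3 = w2 ∧ F = 1 ∧ 1 = 1
w4 = w3 ∨ A = 1 ∨ 0 = 1
w5 = E ∧ w4 = 1 ∧ 1 = 1
w6 = w2 ∧ w1 = 1 ∧ 1 = 1
w7 = w6 ∧ w5 = 1 ∧ 1 = 1
So w7 = 1.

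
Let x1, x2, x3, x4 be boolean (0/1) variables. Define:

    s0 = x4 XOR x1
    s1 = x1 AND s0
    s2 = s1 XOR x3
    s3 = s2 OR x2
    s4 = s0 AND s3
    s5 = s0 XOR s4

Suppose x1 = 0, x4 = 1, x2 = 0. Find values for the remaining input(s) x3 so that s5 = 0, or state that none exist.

s5 = s0 XOR s4 must be 0, so s0 and s4 are equal.
Check with x1 = 0, x4 = 1, x2 = 0 and x3=1:
s0 = x4 XOR x1 = 1 XOR 0 = 1
s1 = x1 AND s0 = 0 AND 1 = 0
s2 = s1 XOR x3 = 0 XOR 1 = 1
s3 = s2 OR x2 = 1 OR 0 = 1
s4 = s0 AND s3 = 1 AND 1 = 1
s5 = s0 XOR s4 = 1 XOR 1 = 0
So s5 = 0.

x3=1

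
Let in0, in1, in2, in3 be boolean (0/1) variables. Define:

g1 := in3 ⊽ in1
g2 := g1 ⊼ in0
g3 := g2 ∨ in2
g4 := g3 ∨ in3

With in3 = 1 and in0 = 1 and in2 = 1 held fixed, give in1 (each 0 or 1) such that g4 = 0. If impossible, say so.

With in3 = 1 and in0 = 1 and in2 = 1 fixed, none of the 2 settings of in1 give g4 = 0.
For example, with in1=0:
g1 = in3 ⊽ in1 = 1 ⊽ 0 = 0
g2 = g1 ⊼ in0 = 0 ⊼ 1 = 1
g3 = g2 ∨ in2 = 1 ∨ 1 = 1
g4 = g3 ∨ in3 = 1 ∨ 1 = 1
giving g4 = 1 ≠ 0.

no solution exists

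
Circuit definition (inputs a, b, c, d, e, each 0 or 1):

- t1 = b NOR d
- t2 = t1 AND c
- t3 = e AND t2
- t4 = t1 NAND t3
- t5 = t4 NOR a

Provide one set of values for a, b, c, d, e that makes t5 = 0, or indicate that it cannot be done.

a=1, b=1, c=0, d=0, e=0

Check with a=1, b=1, c=0, d=0, e=0:
t1 = b NOR d = 1 NOR 0 = 0
t2 = t1 AND c = 0 AND 0 = 0
t3 = e AND t2 = 0 AND 0 = 0
t4 = t1 NAND t3 = 0 NAND 0 = 1
t5 = t4 NOR a = 1 NOR 1 = 0
So t5 = 0 as required.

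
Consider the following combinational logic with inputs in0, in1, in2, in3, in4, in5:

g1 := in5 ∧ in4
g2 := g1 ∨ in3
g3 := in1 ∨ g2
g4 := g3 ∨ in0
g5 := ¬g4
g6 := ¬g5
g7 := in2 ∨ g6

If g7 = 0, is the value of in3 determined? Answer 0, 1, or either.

0

g7 = in2 ∨ g6 must be 0, so both in2 = 0 and g6 = 0.
g6 = ¬g5 must be 0, so g5 = 1.
Every assignment with g7 = 0 has in3 = 0; there are 3 such assignment(s).
  in0=0, in1=0, in2=0, in3=0, in4=0, in5=0
  in0=0, in1=0, in2=0, in3=0, in4=0, in5=1
  in0=0, in1=0, in2=0, in3=0, in4=1, in5=0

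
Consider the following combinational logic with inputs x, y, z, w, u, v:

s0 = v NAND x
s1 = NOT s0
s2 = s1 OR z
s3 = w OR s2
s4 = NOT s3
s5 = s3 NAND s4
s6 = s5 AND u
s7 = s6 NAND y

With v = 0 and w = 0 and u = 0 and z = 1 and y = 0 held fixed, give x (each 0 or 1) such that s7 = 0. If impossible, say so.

With v = 0 and w = 0 and u = 0 and z = 1 and y = 0 fixed, none of the 2 settings of x give s7 = 0.
For example, with x=0:
s0 = v NAND x = 0 NAND 0 = 1
s1 = NOT s0 = NOT 1 = 0
s2 = s1 OR z = 0 OR 1 = 1
s3 = w OR s2 = 0 OR 1 = 1
s4 = NOT s3 = NOT 1 = 0
s5 = s3 NAND s4 = 1 NAND 0 = 1
s6 = s5 AND u = 1 AND 0 = 0
s7 = s6 NAND y = 0 NAND 0 = 1
giving s7 = 1 ≠ 0.

no solution exists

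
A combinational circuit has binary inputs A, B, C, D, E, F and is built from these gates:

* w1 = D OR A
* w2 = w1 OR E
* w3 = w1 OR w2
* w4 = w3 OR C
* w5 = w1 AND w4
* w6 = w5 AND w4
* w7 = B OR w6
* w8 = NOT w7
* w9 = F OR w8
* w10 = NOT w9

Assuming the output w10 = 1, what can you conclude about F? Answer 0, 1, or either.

0

w10 = NOT w9 must be 1, so w9 = 0.
w9 = F OR w8 must be 0, so both F = 0 and w8 = 0.
w8 = NOT w7 must be 0, so w7 = 1.
Every assignment with w10 = 1 has F = 0; there are 28 such assignment(s).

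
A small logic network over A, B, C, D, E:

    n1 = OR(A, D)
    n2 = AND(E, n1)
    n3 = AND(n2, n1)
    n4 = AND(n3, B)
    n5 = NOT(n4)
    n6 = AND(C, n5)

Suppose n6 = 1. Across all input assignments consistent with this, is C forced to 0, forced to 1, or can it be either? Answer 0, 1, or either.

1

n6 = AND(C, n5) must be 1, so both C = 1 and n5 = 1.
n5 = NOT(n4) must be 1, so n4 = 0.
n4 = AND(n3, B) must be 0, so at least one of n3, B is 0.
Every assignment with n6 = 1 has C = 1; there are 13 such assignment(s).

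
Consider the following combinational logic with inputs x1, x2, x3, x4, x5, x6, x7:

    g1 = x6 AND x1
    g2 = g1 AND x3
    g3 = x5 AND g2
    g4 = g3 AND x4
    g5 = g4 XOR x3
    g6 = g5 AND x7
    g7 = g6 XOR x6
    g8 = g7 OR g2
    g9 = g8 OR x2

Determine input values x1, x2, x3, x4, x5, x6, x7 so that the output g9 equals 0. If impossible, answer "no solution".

x1=0, x2=0, x3=1, x4=0, x5=0, x6=1, x7=1

g9 = g8 OR x2 must be 0, so both g8 = 0 and x2 = 0.
g8 = g7 OR g2 must be 0, so both g7 = 0 and g2 = 0.
g7 = g6 XOR x6 must be 0, so g6 and x6 are equal.
Check with x1=0, x2=0, x3=1, x4=0, x5=0, x6=1, x7=1:
g1 = x6 AND x1 = 1 AND 0 = 0
g2 = g1 AND x3 = 0 AND 1 = 0
g3 = x5 AND g2 = 0 AND 0 = 0
g4 = g3 AND x4 = 0 AND 0 = 0
g5 = g4 XOR x3 = 0 XOR 1 = 1
g6 = g5 AND x7 = 1 AND 1 = 1
g7 = g6 XOR x6 = 1 XOR 1 = 0
g8 = g7 OR g2 = 0 OR 0 = 0
g9 = g8 OR x2 = 0 OR 0 = 0
So g9 = 0 as required.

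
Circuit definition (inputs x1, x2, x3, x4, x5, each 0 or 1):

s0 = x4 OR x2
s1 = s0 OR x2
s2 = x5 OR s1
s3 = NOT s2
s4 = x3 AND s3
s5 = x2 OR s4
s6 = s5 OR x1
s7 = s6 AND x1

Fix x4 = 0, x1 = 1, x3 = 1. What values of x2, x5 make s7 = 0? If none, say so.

no solution exists

With x4 = 0, x1 = 1, x3 = 1 fixed, none of the 4 settings of x2, x5 give s7 = 0.
For example, with x2=1, x5=0:
s0 = x4 OR x2 = 0 OR 1 = 1
s1 = s0 OR x2 = 1 OR 1 = 1
s2 = x5 OR s1 = 0 OR 1 = 1
s3 = NOT s2 = NOT 1 = 0
s4 = x3 AND s3 = 1 AND 0 = 0
s5 = x2 OR s4 = 1 OR 0 = 1
s6 = s5 OR x1 = 1 OR 1 = 1
s7 = s6 AND x1 = 1 AND 1 = 1
giving s7 = 1 ≠ 0.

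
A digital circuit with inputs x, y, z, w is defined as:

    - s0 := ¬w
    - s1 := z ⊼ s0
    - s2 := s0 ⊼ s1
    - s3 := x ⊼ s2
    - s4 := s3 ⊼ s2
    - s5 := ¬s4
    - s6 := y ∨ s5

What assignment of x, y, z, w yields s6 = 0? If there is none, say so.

Check with x=1 y=0 z=1 w=0:
s0 = ¬w = ¬0 = 1
s1 = z ⊼ s0 = 1 ⊼ 1 = 0
s2 = s0 ⊼ s1 = 1 ⊼ 0 = 1
s3 = x ⊼ s2 = 1 ⊼ 1 = 0
s4 = s3 ⊼ s2 = 0 ⊼ 1 = 1
s5 = ¬s4 = ¬1 = 0
s6 = y ∨ s5 = 0 ∨ 0 = 0
So s6 = 0 as required.

x=1 y=0 z=1 w=0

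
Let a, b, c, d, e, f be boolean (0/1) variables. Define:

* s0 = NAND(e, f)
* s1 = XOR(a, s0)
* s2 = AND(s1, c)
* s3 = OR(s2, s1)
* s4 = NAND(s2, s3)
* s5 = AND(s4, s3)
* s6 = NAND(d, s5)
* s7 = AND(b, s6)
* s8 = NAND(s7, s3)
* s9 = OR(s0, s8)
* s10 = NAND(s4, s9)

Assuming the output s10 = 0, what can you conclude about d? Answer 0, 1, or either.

Both values of d occur among assignments with s10 = 0:
  d=0: a=0, b=0, c=0, d=0, e=0, f=0
  d=1: a=0, b=0, c=0, d=1, e=0, f=0

either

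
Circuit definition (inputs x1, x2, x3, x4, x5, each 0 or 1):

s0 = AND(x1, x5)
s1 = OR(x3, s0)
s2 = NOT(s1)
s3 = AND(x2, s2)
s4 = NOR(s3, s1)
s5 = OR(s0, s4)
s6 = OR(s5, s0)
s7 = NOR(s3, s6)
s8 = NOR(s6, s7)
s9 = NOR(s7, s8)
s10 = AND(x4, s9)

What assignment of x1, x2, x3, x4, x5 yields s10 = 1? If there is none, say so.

x1=1, x2=0, x3=0, x4=1, x5=0

Check with x1=1, x2=0, x3=0, x4=1, x5=0:
s0 = AND(x1, x5) = AND(1, 0) = 0
s1 = OR(x3, s0) = OR(0, 0) = 0
s2 = NOT(s1) = NOT 0 = 1
s3 = AND(x2, s2) = AND(0, 1) = 0
s4 = NOR(s3, s1) = NOR(0, 0) = 1
s5 = OR(s0, s4) = OR(0, 1) = 1
s6 = OR(s5, s0) = OR(1, 0) = 1
s7 = NOR(s3, s6) = NOR(0, 1) = 0
s8 = NOR(s6, s7) = NOR(1, 0) = 0
s9 = NOR(s7, s8) = NOR(0, 0) = 1
s10 = AND(x4, s9) = AND(1, 1) = 1
So s10 = 1 as required.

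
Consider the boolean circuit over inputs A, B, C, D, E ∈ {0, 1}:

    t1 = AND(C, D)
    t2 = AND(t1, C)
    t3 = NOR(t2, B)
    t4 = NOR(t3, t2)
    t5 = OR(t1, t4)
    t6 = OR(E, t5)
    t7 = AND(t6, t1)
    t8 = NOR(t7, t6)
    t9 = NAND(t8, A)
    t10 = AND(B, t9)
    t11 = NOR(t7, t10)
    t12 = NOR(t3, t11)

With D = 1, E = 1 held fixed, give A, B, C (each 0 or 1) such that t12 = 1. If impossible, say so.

A=0 B=1 C=1

t12 = NOR(t3, t11) must be 1, so both t3 = 0 and t11 = 0.
Check with D = 1, E = 1 and A=0, B=1, C=1:
t1 = AND(C, D) = AND(1, 1) = 1
t2 = AND(t1, C) = AND(1, 1) = 1
t3 = NOR(t2, B) = NOR(1, 1) = 0
t4 = NOR(t3, t2) = NOR(0, 1) = 0
t5 = OR(t1, t4) = OR(1, 0) = 1
t6 = OR(E, t5) = OR(1, 1) = 1
t7 = AND(t6, t1) = AND(1, 1) = 1
t8 = NOR(t7, t6) = NOR(1, 1) = 0
t9 = NAND(t8, A) = NAND(0, 0) = 1
t10 = AND(B, t9) = AND(1, 1) = 1
t11 = NOR(t7, t10) = NOR(1, 1) = 0
t12 = NOR(t3, t11) = NOR(0, 0) = 1
So t12 = 1.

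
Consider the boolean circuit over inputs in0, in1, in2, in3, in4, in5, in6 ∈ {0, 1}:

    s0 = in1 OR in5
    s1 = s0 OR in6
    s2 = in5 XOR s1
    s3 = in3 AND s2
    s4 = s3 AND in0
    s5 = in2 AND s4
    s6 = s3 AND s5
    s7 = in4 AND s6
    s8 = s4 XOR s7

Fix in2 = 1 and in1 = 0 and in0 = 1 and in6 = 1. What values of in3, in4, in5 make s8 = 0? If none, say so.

in3=1, in4=1, in5=0

s8 = s4 XOR s7 must be 0, so s4 and s7 are equal.
Check with in2 = 1 and in1 = 0 and in0 = 1 and in6 = 1 and in3=1, in4=1, in5=0:
s0 = in1 OR in5 = 0 OR 0 = 0
s1 = s0 OR in6 = 0 OR 1 = 1
s2 = in5 XOR s1 = 0 XOR 1 = 1
s3 = in3 AND s2 = 1 AND 1 = 1
s4 = s3 AND in0 = 1 AND 1 = 1
s5 = in2 AND s4 = 1 AND 1 = 1
s6 = s3 AND s5 = 1 AND 1 = 1
s7 = in4 AND s6 = 1 AND 1 = 1
s8 = s4 XOR s7 = 1 XOR 1 = 0
So s8 = 0.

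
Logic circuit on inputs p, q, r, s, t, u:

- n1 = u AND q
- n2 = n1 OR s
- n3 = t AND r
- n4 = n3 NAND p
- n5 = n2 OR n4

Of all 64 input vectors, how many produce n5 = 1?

61

n5 = n2 OR n4 must be 1, so at least one of n2, n4 is 1.
Enumerating the 64 input combinations, 61 give n5 = 1 and 3 give n5 = 0.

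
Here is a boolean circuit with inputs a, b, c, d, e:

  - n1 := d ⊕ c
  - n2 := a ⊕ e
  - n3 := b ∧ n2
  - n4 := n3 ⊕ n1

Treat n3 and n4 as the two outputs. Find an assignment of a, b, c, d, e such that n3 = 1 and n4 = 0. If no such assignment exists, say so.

a=0, b=1, c=0, d=1, e=1

Check with a=0, b=1, c=0, d=1, e=1:
n1 = d ⊕ c = 1 ⊕ 0 = 1
n2 = a ⊕ e = 0 ⊕ 1 = 1
n3 = b ∧ n2 = 1 ∧ 1 = 1
n4 = n3 ⊕ n1 = 1 ⊕ 1 = 0
So n3 = 1 and n4 = 0.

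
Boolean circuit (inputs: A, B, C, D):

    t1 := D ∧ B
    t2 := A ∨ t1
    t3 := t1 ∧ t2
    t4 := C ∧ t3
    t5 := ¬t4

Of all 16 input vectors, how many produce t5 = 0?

2

t5 = ¬t4 must be 0, so t4 = 1.
t4 = C ∧ t3 must be 1, so both C = 1 and t3 = 1.
Satisfying assignments:
  A=0, B=1, C=1, D=1
  A=1, B=1, C=1, D=1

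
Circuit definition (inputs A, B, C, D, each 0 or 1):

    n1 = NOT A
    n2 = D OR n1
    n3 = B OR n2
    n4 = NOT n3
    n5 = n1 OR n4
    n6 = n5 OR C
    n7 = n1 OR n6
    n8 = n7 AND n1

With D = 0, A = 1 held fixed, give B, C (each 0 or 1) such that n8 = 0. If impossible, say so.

B=0 C=1

Check with D = 0, A = 1 and B=0, C=1:
n1 = NOT A = NOT 1 = 0
n2 = D OR n1 = 0 OR 0 = 0
n3 = B OR n2 = 0 OR 0 = 0
n4 = NOT n3 = NOT 0 = 1
n5 = n1 OR n4 = 0 OR 1 = 1
n6 = n5 OR C = 1 OR 1 = 1
n7 = n1 OR n6 = 0 OR 1 = 1
n8 = n7 AND n1 = 1 AND 0 = 0
So n8 = 0.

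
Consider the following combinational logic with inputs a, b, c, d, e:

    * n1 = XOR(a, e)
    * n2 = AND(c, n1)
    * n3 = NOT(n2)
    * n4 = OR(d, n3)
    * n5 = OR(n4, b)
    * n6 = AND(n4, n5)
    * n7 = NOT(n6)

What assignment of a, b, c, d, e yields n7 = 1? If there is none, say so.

a=0 b=0 c=1 d=0 e=1

Check with a=0 b=0 c=1 d=0 e=1:
n1 = XOR(a, e) = XOR(0, 1) = 1
n2 = AND(c, n1) = AND(1, 1) = 1
n3 = NOT(n2) = NOT 1 = 0
n4 = OR(d, n3) = OR(0, 0) = 0
n5 = OR(n4, b) = OR(0, 0) = 0
n6 = AND(n4, n5) = AND(0, 0) = 0
n7 = NOT(n6) = NOT 0 = 1
So n7 = 1 as required.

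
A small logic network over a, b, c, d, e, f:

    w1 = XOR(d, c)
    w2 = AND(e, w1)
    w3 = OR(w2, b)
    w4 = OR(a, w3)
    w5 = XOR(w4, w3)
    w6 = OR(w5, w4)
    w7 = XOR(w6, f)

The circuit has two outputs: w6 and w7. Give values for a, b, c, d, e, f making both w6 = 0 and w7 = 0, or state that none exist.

a=0, b=0, c=1, d=0, e=0, f=0

Check with a=0, b=0, c=1, d=0, e=0, f=0:
w1 = XOR(d, c) = XOR(0, 1) = 1
w2 = AND(e, w1) = AND(0, 1) = 0
w3 = OR(w2, b) = OR(0, 0) = 0
w4 = OR(a, w3) = OR(0, 0) = 0
w5 = XOR(w4, w3) = XOR(0, 0) = 0
w6 = OR(w5, w4) = OR(0, 0) = 0
w7 = XOR(w6, f) = XOR(0, 0) = 0
So w6 = 0 and w7 = 0.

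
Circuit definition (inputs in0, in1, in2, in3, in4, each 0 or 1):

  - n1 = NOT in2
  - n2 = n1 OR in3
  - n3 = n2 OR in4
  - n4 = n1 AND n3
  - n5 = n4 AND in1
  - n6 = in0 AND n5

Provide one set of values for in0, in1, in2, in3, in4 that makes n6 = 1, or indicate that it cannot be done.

n6 = in0 AND n5 must be 1, so both in0 = 1 and n5 = 1.
Check with in0=1, in1=1, in2=0, in3=0, in4=0:
n1 = NOT in2 = NOT 0 = 1
n2 = n1 OR in3 = 1 OR 0 = 1
n3 = n2 OR in4 = 1 OR 0 = 1
n4 = n1 AND n3 = 1 AND 1 = 1
n5 = n4 AND in1 = 1 AND 1 = 1
n6 = in0 AND n5 = 1 AND 1 = 1
So n6 = 1 as required.

in0=1, in1=1, in2=0, in3=0, in4=0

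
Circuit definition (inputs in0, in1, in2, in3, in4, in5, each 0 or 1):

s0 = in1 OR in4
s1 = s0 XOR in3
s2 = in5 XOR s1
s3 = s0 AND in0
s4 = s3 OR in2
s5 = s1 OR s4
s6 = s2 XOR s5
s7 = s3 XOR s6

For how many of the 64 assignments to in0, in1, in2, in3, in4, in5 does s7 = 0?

s7 = s3 XOR s6 must be 0, so s3 and s6 are equal.
Enumerating the 64 input combinations, 32 give s7 = 0 and 32 give s7 = 1.

32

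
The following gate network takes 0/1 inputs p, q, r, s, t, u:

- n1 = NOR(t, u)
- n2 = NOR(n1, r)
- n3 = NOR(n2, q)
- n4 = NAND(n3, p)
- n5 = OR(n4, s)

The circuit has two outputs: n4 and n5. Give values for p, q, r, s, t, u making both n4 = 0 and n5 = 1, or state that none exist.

Check with p=1 q=0 r=0 s=1 t=0 u=0:
n1 = NOR(t, u) = NOR(0, 0) = 1
n2 = NOR(n1, r) = NOR(1, 0) = 0
n3 = NOR(n2, q) = NOR(0, 0) = 1
n4 = NAND(n3, p) = NAND(1, 1) = 0
n5 = OR(n4, s) = OR(0, 1) = 1
So n4 = 0 and n5 = 1.

p=1 q=0 r=0 s=1 t=0 u=0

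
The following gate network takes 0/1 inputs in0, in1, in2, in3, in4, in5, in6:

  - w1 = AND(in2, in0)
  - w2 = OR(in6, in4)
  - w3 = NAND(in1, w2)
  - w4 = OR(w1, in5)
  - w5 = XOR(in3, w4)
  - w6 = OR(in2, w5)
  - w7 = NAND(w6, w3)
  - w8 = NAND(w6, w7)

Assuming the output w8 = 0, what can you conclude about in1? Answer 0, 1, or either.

w8 = NAND(w6, w7) must be 0, so both w6 = 1 and w7 = 1.
Every assignment with w8 = 0 has in1 = 1; there are 36 such assignment(s).

1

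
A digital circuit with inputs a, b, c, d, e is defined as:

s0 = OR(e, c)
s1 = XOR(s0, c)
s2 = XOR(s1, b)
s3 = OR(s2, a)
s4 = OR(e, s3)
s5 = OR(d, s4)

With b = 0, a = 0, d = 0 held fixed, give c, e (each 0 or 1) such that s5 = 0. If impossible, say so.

s5 = OR(d, s4) must be 0, so both d = 0 and s4 = 0.
s4 = OR(e, s3) must be 0, so both e = 0 and s3 = 0.
Check with b = 0, a = 0, d = 0 and c=1, e=0:
s0 = OR(e, c) = OR(0, 1) = 1
s1 = XOR(s0, c) = XOR(1, 1) = 0
s2 = XOR(s1, b) = XOR(0, 0) = 0
s3 = OR(s2, a) = OR(0, 0) = 0
s4 = OR(e, s3) = OR(0, 0) = 0
s5 = OR(d, s4) = OR(0, 0) = 0
So s5 = 0.

c=1, e=0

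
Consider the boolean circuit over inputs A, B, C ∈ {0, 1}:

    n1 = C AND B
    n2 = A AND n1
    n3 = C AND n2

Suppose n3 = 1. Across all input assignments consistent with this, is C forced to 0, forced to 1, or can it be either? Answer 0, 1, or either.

1

n3 = C AND n2 must be 1, so both C = 1 and n2 = 1.
n2 = A AND n1 must be 1, so both A = 1 and n1 = 1.
Every assignment with n3 = 1 has C = 1; there are 1 such assignment(s).
  A=1, B=1, C=1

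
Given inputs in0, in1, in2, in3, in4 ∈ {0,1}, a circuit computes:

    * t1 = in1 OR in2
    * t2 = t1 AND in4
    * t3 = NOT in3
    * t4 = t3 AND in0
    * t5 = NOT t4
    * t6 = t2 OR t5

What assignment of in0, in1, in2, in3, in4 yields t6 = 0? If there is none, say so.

t6 = t2 OR t5 must be 0, so both t2 = 0 and t5 = 0.
t2 = t1 AND in4 must be 0, so at least one of t1, in4 is 0.
t5 = NOT t4 must be 0, so t4 = 1.
Check with in0=1, in1=1, in2=0, in3=0, in4=0:
t1 = in1 OR in2 = 1 OR 0 = 1
t2 = t1 AND in4 = 1 AND 0 = 0
t3 = NOT in3 = NOT 0 = 1
t4 = t3 AND in0 = 1 AND 1 = 1
t5 = NOT t4 = NOT 1 = 0
t6 = t2 OR t5 = 0 OR 0 = 0
So t6 = 0 as required.

in0=1, in1=1, in2=0, in3=0, in4=0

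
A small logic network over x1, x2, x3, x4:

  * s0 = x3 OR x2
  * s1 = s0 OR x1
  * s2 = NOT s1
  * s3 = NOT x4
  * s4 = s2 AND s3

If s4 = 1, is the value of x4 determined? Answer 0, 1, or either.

s4 = s2 AND s3 must be 1, so both s2 = 1 and s3 = 1.
s2 = NOT s1 must be 1, so s1 = 0.
Every assignment with s4 = 1 has x4 = 0; there are 1 such assignment(s).
  x1=0, x2=0, x3=0, x4=0

0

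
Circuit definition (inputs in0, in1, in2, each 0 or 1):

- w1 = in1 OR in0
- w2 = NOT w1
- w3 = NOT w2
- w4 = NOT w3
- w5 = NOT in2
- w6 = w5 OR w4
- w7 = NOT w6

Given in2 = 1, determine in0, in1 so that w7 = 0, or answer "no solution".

w7 = NOT w6 must be 0, so w6 = 1.
Check with in2 = 1 and in0=0, in1=0:
w1 = in1 OR in0 = 0 OR 0 = 0
w2 = NOT w1 = NOT 0 = 1
w3 = NOT w2 = NOT 1 = 0
w4 = NOT w3 = NOT 0 = 1
w5 = NOT in2 = NOT 1 = 0
w6 = w5 OR w4 = 0 OR 1 = 1
w7 = NOT w6 = NOT 1 = 0
So w7 = 0.

in0=0 in1=0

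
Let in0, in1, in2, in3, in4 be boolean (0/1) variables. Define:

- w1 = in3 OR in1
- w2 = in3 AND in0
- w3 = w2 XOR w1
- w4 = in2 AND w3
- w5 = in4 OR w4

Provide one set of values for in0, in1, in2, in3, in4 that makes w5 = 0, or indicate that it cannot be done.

w5 = in4 OR w4 must be 0, so both in4 = 0 and w4 = 0.
w4 = in2 AND w3 must be 0, so at least one of in2, w3 is 0.
Check with in0=1, in1=0, in2=0, in3=0, in4=0:
w1 = in3 OR in1 = 0 OR 0 = 0
w2 = in3 AND in0 = 0 AND 1 = 0
w3 = w2 XOR w1 = 0 XOR 0 = 0
w4 = in2 AND w3 = 0 AND 0 = 0
w5 = in4 OR w4 = 0 OR 0 = 0
So w5 = 0 as required.

in0=1, in1=0, in2=0, in3=0, in4=0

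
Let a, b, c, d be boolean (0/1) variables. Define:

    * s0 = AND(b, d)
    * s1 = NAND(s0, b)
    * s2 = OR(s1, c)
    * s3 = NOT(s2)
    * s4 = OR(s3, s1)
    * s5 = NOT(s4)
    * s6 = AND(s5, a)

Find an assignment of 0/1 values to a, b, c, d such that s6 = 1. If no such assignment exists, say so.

s6 = AND(s5, a) must be 1, so both s5 = 1 and a = 1.
s5 = NOT(s4) must be 1, so s4 = 0.
s4 = OR(s3, s1) must be 0, so both s3 = 0 and s1 = 0.
Check with a=1, b=1, c=1, d=1:
s0 = AND(b, d) = AND(1, 1) = 1
s1 = NAND(s0, b) = NAND(1, 1) = 0
s2 = OR(s1, c) = OR(0, 1) = 1
s3 = NOT(s2) = NOT 1 = 0
s4 = OR(s3, s1) = OR(0, 0) = 0
s5 = NOT(s4) = NOT 0 = 1
s6 = AND(s5, a) = AND(1, 1) = 1
So s6 = 1 as required.

a=1, b=1, c=1, d=1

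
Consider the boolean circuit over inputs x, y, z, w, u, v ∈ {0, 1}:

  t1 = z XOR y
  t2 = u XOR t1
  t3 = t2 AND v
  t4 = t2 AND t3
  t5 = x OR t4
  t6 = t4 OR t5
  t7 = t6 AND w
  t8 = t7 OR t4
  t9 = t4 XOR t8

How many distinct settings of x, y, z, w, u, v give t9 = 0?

52

t9 = t4 XOR t8 must be 0, so t4 and t8 are equal.
Enumerating the 64 input combinations, 52 give t9 = 0 and 12 give t9 = 1.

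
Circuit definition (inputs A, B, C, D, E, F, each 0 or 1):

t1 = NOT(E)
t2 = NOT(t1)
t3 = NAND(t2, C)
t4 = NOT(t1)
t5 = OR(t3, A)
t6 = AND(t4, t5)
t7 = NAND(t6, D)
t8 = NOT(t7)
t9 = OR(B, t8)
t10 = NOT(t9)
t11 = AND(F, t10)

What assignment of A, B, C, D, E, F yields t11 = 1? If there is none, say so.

A=1, B=0, C=0, D=1, E=0, F=1

t11 = AND(F, t10) must be 1, so both F = 1 and t10 = 1.
t10 = NOT(t9) must be 1, so t9 = 0.
t9 = OR(B, t8) must be 0, so both B = 0 and t8 = 0.
Check with A=1, B=0, C=0, D=1, E=0, F=1:
t1 = NOT(E) = NOT 0 = 1
t2 = NOT(t1) = NOT 1 = 0
t3 = NAND(t2, C) = NAND(0, 0) = 1
t4 = NOT(t1) = NOT 1 = 0
t5 = OR(t3, A) = OR(1, 1) = 1
t6 = AND(t4, t5) = AND(0, 1) = 0
t7 = NAND(t6, D) = NAND(0, 1) = 1
t8 = NOT(t7) = NOT 1 = 0
t9 = OR(B, t8) = OR(0, 0) = 0
t10 = NOT(t9) = NOT 0 = 1
t11 = AND(F, t10) = AND(1, 1) = 1
So t11 = 1 as required.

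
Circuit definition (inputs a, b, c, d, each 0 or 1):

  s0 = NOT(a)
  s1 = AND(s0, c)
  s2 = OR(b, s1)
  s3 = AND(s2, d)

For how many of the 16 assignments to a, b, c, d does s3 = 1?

s3 = AND(s2, d) must be 1, so both s2 = 1 and d = 1.
s2 = OR(b, s1) must be 1, so at least one of b, s1 is 1.
Satisfying assignments:
  a=0, b=0, c=1, d=1
  a=0, b=1, c=0, d=1
  a=0, b=1, c=1, d=1
  a=1, b=1, c=0, d=1
  a=1, b=1, c=1, d=1

5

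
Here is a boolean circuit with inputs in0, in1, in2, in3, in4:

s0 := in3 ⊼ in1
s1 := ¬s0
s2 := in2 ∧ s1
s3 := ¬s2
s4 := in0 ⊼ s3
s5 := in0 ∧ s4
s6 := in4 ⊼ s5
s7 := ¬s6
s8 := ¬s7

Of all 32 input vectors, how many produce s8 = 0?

s8 = ¬s7 must be 0, so s7 = 1.
s7 = ¬s6 must be 1, so s6 = 0.
s6 = in4 ⊼ s5 must be 0, so both in4 = 1 and s5 = 1.
Satisfying assignments:
  in0=1, in1=1, in2=1, in3=1, in4=1

1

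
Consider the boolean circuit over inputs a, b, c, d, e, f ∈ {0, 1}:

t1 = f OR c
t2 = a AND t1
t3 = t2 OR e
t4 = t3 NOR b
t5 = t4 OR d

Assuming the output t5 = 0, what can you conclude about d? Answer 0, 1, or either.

0

t5 = t4 OR d must be 0, so both t4 = 0 and d = 0.
t4 = t3 NOR b must be 0, so at least one of t3, b is 1.
Every assignment with t5 = 0 has d = 0; there are 27 such assignment(s).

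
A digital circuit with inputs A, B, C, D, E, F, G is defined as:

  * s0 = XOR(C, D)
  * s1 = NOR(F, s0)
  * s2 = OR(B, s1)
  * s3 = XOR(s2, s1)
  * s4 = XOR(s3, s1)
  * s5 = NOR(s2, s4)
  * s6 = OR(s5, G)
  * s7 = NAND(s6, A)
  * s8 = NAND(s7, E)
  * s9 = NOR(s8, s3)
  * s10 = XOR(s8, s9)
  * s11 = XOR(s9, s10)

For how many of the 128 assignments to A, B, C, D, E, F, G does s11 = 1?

86

s11 = XOR(s9, s10) must be 1, so s9 and s10 differ.
Enumerating the 128 input combinations, 86 give s11 = 1 and 42 give s11 = 0.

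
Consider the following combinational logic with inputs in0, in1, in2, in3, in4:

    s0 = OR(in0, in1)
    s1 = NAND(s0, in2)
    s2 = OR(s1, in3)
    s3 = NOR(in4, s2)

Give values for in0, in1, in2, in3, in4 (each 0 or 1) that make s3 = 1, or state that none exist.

Check with in0=0, in1=1, in2=1, in3=0, in4=0:
s0 = OR(in0, in1) = OR(0, 1) = 1
s1 = NAND(s0, in2) = NAND(1, 1) = 0
s2 = OR(s1, in3) = OR(0, 0) = 0
s3 = NOR(in4, s2) = NOR(0, 0) = 1
So s3 = 1 as required.

in0=0, in1=1, in2=1, in3=0, in4=0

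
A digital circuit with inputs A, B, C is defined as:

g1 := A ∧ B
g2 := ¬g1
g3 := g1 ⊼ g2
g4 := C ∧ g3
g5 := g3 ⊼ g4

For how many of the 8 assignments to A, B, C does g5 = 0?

g5 = g3 ⊼ g4 must be 0, so both g3 = 1 and g4 = 1.
Enumerating the 8 input combinations, 4 give g5 = 0 and 4 give g5 = 1.

4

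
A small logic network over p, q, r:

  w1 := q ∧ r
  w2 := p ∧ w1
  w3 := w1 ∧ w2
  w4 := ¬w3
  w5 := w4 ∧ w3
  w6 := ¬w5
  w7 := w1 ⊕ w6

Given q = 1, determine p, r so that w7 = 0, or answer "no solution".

p=1 r=1

w7 = w1 ⊕ w6 must be 0, so w1 and w6 are equal.
Check with q = 1 and p=1, r=1:
w1 = q ∧ r = 1 ∧ 1 = 1
w2 = p ∧ w1 = 1 ∧ 1 = 1
w3 = w1 ∧ w2 = 1 ∧ 1 = 1
w4 = ¬w3 = ¬1 = 0
w5 = w4 ∧ w3 = 0 ∧ 1 = 0
w6 = ¬w5 = ¬0 = 1
w7 = w1 ⊕ w6 = 1 ⊕ 1 = 0
So w7 = 0.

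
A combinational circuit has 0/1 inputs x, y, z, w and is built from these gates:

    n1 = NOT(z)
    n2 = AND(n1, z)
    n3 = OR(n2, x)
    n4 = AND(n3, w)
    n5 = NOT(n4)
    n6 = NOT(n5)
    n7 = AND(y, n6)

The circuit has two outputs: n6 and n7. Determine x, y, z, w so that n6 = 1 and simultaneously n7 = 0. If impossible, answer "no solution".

Check with x=1, y=0, z=1, w=1:
n1 = NOT(z) = NOT 1 = 0
n2 = AND(n1, z) = AND(0, 1) = 0
n3 = OR(n2, x) = OR(0, 1) = 1
n4 = AND(n3, w) = AND(1, 1) = 1
n5 = NOT(n4) = NOT 1 = 0
n6 = NOT(n5) = NOT 0 = 1
n7 = AND(y, n6) = AND(0, 1) = 0
So n6 = 1 and n7 = 0.

x=1, y=0, z=1, w=1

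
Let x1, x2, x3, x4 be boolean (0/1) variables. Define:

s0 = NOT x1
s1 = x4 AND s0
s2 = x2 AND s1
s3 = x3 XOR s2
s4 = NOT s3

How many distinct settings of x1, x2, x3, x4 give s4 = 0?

s4 = NOT s3 must be 0, so s3 = 1.
s3 = x3 XOR s2 must be 1, so x3 and s2 differ.
Enumerating the 16 input combinations, 8 give s4 = 0 and 8 give s4 = 1.

8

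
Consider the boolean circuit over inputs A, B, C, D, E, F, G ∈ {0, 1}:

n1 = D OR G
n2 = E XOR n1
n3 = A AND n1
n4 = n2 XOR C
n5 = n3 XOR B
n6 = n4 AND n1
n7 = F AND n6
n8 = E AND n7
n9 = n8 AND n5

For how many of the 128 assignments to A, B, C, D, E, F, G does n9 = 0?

122

n9 = n8 AND n5 must be 0, so at least one of n8, n5 is 0.
Enumerating the 128 input combinations, 122 give n9 = 0 and 6 give n9 = 1.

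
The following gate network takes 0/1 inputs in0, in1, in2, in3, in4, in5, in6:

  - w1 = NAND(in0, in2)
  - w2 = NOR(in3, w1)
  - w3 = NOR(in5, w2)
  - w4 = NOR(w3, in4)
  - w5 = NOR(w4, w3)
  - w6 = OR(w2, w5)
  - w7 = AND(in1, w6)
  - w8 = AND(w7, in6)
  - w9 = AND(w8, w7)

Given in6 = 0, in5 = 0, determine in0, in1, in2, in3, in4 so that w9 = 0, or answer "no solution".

in0=1 in1=1 in2=1 in3=1 in4=0

Check with in6 = 0, in5 = 0 and in0=1, in1=1, in2=1, in3=1, in4=0:
w1 = NAND(in0, in2) = NAND(1, 1) = 0
w2 = NOR(in3, w1) = NOR(1, 0) = 0
w3 = NOR(in5, w2) = NOR(0, 0) = 1
w4 = NOR(w3, in4) = NOR(1, 0) = 0
w5 = NOR(w4, w3) = NOR(0, 1) = 0
w6 = OR(w2, w5) = OR(0, 0) = 0
w7 = AND(in1, w6) = AND(1, 0) = 0
w8 = AND(w7, in6) = AND(0, 0) = 0
w9 = AND(w8, w7) = AND(0, 0) = 0
So w9 = 0.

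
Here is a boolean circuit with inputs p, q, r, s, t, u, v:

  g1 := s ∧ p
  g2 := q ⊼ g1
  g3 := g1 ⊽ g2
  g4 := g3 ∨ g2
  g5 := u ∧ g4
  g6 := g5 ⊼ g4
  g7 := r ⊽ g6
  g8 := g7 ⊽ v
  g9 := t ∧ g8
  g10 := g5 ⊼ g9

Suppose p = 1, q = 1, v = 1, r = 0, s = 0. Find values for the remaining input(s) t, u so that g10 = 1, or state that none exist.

g10 = g5 ⊼ g9 must be 1, so at least one of g5, g9 is 0.
Check with p = 1, q = 1, v = 1, r = 0, s = 0 and t=1, u=1:
g1 = s ∧ p = 0 ∧ 1 = 0
g2 = q ⊼ g1 = 1 ⊼ 0 = 1
g3 = g1 ⊽ g2 = 0 ⊽ 1 = 0
g4 = g3 ∨ g2 = 0 ∨ 1 = 1
g5 = u ∧ g4 = 1 ∧ 1 = 1
g6 = g5 ⊼ g4 = 1 ⊼ 1 = 0
g7 = r ⊽ g6 = 0 ⊽ 0 = 1
g8 = g7 ⊽ v = 1 ⊽ 1 = 0
g9 = t ∧ g8 = 1 ∧ 0 = 0
g10 = g5 ⊼ g9 = 1 ⊼ 0 = 1
So g10 = 1.

t=1, u=1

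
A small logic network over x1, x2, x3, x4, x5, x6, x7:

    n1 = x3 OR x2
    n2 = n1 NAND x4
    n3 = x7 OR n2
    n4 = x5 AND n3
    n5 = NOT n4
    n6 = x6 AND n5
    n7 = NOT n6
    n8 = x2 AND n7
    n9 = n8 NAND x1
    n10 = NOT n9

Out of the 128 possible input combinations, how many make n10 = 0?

106

n10 = NOT n9 must be 0, so n9 = 1.
n9 = n8 NAND x1 must be 1, so at least one of n8, x1 is 0.
Enumerating the 128 input combinations, 106 give n10 = 0 and 22 give n10 = 1.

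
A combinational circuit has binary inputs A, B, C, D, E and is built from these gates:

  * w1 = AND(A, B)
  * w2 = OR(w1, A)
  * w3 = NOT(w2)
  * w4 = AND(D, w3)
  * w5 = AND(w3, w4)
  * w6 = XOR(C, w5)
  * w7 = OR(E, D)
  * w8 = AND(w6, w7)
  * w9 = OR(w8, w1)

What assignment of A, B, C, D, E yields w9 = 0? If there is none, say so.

w9 = OR(w8, w1) must be 0, so both w8 = 0 and w1 = 0.
w8 = AND(w6, w7) must be 0, so at least one of w6, w7 is 0.
w1 = AND(A, B) must be 0, so at least one of A, B is 0.
Check with A=0, B=1, C=1, D=1, E=0:
w1 = AND(A, B) = AND(0, 1) = 0
w2 = OR(w1, A) = OR(0, 0) = 0
w3 = NOT(w2) = NOT 0 = 1
w4 = AND(D, w3) = AND(1, 1) = 1
w5 = AND(w3, w4) = AND(1, 1) = 1
w6 = XOR(C, w5) = XOR(1, 1) = 0
w7 = OR(E, D) = OR(0, 1) = 1
w8 = AND(w6, w7) = AND(0, 1) = 0
w9 = OR(w8, w1) = OR(0, 0) = 0
So w9 = 0 as required.

A=0, B=1, C=1, D=1, E=0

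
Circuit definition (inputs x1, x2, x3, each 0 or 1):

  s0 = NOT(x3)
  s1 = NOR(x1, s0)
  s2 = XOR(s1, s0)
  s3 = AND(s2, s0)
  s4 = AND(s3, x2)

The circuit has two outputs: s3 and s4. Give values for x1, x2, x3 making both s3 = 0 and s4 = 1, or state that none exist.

no solution exists

Across all 8 input combinations, none give both s3 = 0 and s4 = 1.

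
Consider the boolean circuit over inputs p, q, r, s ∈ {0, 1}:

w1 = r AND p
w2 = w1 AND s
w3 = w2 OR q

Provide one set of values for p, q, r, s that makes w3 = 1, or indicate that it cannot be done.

w3 = w2 OR q must be 1, so at least one of w2, q is 1.
Check with p=1 q=1 r=0 s=0:
w1 = r AND p = 0 AND 1 = 0
w2 = w1 AND s = 0 AND 0 = 0
w3 = w2 OR q = 0 OR 1 = 1
So w3 = 1 as required.

p=1 q=1 r=0 s=0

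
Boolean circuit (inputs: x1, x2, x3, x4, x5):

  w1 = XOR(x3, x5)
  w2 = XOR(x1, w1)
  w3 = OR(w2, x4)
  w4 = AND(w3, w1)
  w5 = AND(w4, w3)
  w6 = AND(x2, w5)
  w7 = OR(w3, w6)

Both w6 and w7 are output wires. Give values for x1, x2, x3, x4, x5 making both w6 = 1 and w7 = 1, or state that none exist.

Check with x1=1, x2=1, x3=1, x4=1, x5=0:
w1 = XOR(x3, x5) = XOR(1, 0) = 1
w2 = XOR(x1, w1) = XOR(1, 1) = 0
w3 = OR(w2, x4) = OR(0, 1) = 1
w4 = AND(w3, w1) = AND(1, 1) = 1
w5 = AND(w4, w3) = AND(1, 1) = 1
w6 = AND(x2, w5) = AND(1, 1) = 1
w7 = OR(w3, w6) = OR(1, 1) = 1
So w6 = 1 and w7 = 1.

x1=1, x2=1, x3=1, x4=1, x5=0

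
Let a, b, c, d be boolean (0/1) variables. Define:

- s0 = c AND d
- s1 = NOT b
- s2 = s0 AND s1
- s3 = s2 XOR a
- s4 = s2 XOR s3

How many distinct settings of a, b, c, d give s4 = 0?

s4 = s2 XOR s3 must be 0, so s2 and s3 are equal.
Enumerating the 16 input combinations, 8 give s4 = 0 and 8 give s4 = 1.

8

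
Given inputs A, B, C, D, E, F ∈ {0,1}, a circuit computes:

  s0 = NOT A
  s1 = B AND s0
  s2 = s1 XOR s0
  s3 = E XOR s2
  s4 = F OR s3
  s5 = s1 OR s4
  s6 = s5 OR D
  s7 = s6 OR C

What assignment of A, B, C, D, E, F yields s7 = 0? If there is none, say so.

A=1, B=1, C=0, D=0, E=0, F=0

s7 = s6 OR C must be 0, so both s6 = 0 and C = 0.
Check with A=1, B=1, C=0, D=0, E=0, F=0:
s0 = NOT A = NOT 1 = 0
s1 = B AND s0 = 1 AND 0 = 0
s2 = s1 XOR s0 = 0 XOR 0 = 0
s3 = E XOR s2 = 0 XOR 0 = 0
s4 = F OR s3 = 0 OR 0 = 0
s5 = s1 OR s4 = 0 OR 0 = 0
s6 = s5 OR D = 0 OR 0 = 0
s7 = s6 OR C = 0 OR 0 = 0
So s7 = 0 as required.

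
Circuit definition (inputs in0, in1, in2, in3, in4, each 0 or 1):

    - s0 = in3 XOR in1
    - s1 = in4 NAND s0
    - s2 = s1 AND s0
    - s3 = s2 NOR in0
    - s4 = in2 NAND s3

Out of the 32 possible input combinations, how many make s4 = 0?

6

s4 = in2 NAND s3 must be 0, so both in2 = 1 and s3 = 1.
Satisfying assignments:
  in0=0, in1=0, in2=1, in3=0, in4=0
  in0=0, in1=0, in2=1, in3=0, in4=1
  in0=0, in1=0, in2=1, in3=1, in4=1
  in0=0, in1=1, in2=1, in3=0, in4=1
  in0=0, in1=1, in2=1, in3=1, in4=0
  in0=0, in1=1, in2=1, in3=1, in4=1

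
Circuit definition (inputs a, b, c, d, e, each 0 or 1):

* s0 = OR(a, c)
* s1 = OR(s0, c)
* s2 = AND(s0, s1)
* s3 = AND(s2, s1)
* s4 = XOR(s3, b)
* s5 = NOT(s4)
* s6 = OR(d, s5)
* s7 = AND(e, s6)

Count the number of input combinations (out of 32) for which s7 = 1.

12

s7 = AND(e, s6) must be 1, so both e = 1 and s6 = 1.
s6 = OR(d, s5) must be 1, so at least one of d, s5 is 1.
Enumerating the 32 input combinations, 12 give s7 = 1 and 20 give s7 = 0.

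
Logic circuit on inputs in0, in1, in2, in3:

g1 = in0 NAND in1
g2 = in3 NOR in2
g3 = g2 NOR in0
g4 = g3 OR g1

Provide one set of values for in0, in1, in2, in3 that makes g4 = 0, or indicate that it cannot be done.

in0=1, in1=1, in2=0, in3=0

Check with in0=1, in1=1, in2=0, in3=0:
g1 = in0 NAND in1 = 1 NAND 1 = 0
g2 = in3 NOR in2 = 0 NOR 0 = 1
g3 = g2 NOR in0 = 1 NOR 1 = 0
g4 = g3 OR g1 = 0 OR 0 = 0
So g4 = 0 as required.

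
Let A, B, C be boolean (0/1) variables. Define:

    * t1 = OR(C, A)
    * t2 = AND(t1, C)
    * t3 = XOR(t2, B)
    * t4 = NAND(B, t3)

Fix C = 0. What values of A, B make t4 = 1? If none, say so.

A=0 B=0

Check with C = 0 and A=0, B=0:
t1 = OR(C, A) = OR(0, 0) = 0
t2 = AND(t1, C) = AND(0, 0) = 0
t3 = XOR(t2, B) = XOR(0, 0) = 0
t4 = NAND(B, t3) = NAND(0, 0) = 1
So t4 = 1.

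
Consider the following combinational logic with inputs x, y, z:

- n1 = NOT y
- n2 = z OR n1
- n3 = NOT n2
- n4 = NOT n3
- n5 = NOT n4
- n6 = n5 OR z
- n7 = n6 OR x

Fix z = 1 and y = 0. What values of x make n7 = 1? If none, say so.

x=1

Check with z = 1 and y = 0 and x=1:
n1 = NOT y = NOT 0 = 1
n2 = z OR n1 = 1 OR 1 = 1
n3 = NOT n2 = NOT 1 = 0
n4 = NOT n3 = NOT 0 = 1
n5 = NOT n4 = NOT 1 = 0
n6 = n5 OR z = 0 OR 1 = 1
n7 = n6 OR x = 1 OR 1 = 1
So n7 = 1.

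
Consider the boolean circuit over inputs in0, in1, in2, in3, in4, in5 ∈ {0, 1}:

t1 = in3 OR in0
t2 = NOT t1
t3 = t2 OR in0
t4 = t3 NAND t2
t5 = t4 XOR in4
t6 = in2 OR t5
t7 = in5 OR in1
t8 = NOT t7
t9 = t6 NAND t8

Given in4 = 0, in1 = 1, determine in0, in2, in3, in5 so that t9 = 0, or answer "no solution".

With in4 = 0, in1 = 1 fixed, none of the 16 settings of in0, in2, in3, in5 give t9 = 0.
For example, with in0=0, in2=1, in3=0, in5=0:
t1 = in3 OR in0 = 0 OR 0 = 0
t2 = NOT t1 = NOT 0 = 1
t3 = t2 OR in0 = 1 OR 0 = 1
t4 = t3 NAND t2 = 1 NAND 1 = 0
t5 = t4 XOR in4 = 0 XOR 0 = 0
t6 = in2 OR t5 = 1 OR 0 = 1
t7 = in5 OR in1 = 0 OR 1 = 1
t8 = NOT t7 = NOT 1 = 0
t9 = t6 NAND t8 = 1 NAND 0 = 1
giving t9 = 1 ≠ 0.

no solution exists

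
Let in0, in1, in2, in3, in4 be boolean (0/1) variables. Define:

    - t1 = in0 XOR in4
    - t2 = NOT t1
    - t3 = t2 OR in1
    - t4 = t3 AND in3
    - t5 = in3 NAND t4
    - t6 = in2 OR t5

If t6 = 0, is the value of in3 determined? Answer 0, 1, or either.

1

t6 = in2 OR t5 must be 0, so both in2 = 0 and t5 = 0.
Every assignment with t6 = 0 has in3 = 1; there are 6 such assignment(s).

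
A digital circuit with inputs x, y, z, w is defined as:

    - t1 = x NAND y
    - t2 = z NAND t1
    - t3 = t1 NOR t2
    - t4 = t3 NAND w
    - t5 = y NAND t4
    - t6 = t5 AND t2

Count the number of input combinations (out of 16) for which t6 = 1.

4

t6 = t5 AND t2 must be 1, so both t5 = 1 and t2 = 1.
Enumerating the 16 input combinations, 4 give t6 = 1 and 12 give t6 = 0.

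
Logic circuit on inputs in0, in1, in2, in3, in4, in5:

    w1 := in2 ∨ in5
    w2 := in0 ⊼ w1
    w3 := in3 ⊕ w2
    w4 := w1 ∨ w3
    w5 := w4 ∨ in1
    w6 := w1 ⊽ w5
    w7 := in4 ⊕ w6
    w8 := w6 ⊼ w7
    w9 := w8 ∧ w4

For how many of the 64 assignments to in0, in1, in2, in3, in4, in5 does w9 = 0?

w9 = w8 ∧ w4 must be 0, so at least one of w8, w4 is 0.
Enumerating the 64 input combinations, 8 give w9 = 0 and 56 give w9 = 1.

8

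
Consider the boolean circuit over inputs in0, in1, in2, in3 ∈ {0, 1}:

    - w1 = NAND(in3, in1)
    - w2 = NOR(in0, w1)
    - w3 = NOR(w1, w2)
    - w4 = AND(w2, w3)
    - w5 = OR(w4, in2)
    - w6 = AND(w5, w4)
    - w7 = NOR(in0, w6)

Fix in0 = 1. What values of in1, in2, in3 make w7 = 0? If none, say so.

w7 = NOR(in0, w6) must be 0, so at least one of in0, w6 is 1.
Check with in0 = 1 and in1=0, in2=1, in3=1:
w1 = NAND(in3, in1) = NAND(1, 0) = 1
w2 = NOR(in0, w1) = NOR(1, 1) = 0
w3 = NOR(w1, w2) = NOR(1, 0) = 0
w4 = AND(w2, w3) = AND(0, 0) = 0
w5 = OR(w4, in2) = OR(0, 1) = 1
w6 = AND(w5, w4) = AND(1, 0) = 0
w7 = NOR(in0, w6) = NOR(1, 0) = 0
So w7 = 0.

in1=0, in2=1, in3=1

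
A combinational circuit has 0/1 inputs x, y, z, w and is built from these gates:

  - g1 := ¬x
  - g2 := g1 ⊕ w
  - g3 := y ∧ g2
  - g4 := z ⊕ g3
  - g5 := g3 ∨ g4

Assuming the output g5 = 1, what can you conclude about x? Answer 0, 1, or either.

Both values of x occur among assignments with g5 = 1:
  x=0: x=0, y=0, z=1, w=0
  x=1: x=1, y=0, z=1, w=0

either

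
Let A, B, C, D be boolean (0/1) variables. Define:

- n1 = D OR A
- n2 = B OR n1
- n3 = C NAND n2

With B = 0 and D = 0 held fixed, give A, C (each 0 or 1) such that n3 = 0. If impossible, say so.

A=1, C=1

n3 = C NAND n2 must be 0, so both C = 1 and n2 = 1.
Check with B = 0 and D = 0 and A=1, C=1:
n1 = D OR A = 0 OR 1 = 1
n2 = B OR n1 = 0 OR 1 = 1
n3 = C NAND n2 = 1 NAND 1 = 0
So n3 = 0.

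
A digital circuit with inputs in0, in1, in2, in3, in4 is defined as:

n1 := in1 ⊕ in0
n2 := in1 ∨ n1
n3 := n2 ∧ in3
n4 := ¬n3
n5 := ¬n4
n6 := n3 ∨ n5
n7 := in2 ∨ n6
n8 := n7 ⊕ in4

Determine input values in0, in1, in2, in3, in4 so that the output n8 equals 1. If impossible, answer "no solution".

in0=1, in1=0, in2=1, in3=0, in4=0

n8 = n7 ⊕ in4 must be 1, so n7 and in4 differ.
Check with in0=1, in1=0, in2=1, in3=0, in4=0:
n1 = in1 ⊕ in0 = 0 ⊕ 1 = 1
n2 = in1 ∨ n1 = 0 ∨ 1 = 1
n3 = n2 ∧ in3 = 1 ∧ 0 = 0
n4 = ¬n3 = ¬0 = 1
n5 = ¬n4 = ¬1 = 0
n6 = n3 ∨ n5 = 0 ∨ 0 = 0
n7 = in2 ∨ n6 = 1 ∨ 0 = 1
n8 = n7 ⊕ in4 = 1 ⊕ 0 = 1
So n8 = 1 as required.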